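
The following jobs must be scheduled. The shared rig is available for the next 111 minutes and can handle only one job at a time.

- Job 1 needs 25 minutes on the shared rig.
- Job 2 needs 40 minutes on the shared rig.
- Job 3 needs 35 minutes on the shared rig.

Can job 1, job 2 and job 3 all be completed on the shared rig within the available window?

Running back to back, the jobs need 25 + 40 + 35 = 100 minutes on the shared rig.
Since 100 ≤ 111, they fit within the window.

Yes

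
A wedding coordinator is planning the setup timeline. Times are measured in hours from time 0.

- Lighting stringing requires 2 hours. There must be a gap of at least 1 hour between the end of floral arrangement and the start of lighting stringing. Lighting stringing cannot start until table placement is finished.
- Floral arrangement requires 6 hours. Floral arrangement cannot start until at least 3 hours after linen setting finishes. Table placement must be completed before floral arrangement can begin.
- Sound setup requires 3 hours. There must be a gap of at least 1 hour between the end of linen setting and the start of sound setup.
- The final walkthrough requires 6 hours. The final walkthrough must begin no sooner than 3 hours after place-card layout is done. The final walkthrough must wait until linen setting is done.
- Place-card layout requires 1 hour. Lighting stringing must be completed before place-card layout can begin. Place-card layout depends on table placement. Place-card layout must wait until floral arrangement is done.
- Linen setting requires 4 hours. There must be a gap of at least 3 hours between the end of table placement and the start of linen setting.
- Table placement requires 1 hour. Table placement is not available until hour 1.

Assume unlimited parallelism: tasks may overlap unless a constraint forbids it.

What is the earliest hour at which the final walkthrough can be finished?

31

Table placement waits on its own release at hour 1, so it starts at hour 1 and finishes at 1 + 1 = hour 2.
Linen setting cannot begin until table placement (finishes hour 2, plus 3-hour gap → hour 5). It runs from hour 5 to 5 + 4 = hour 9.
Floral arrangement has to wait for linen setting (finishes hour 9, plus 3-hour gap → hour 12); table placement (finishes hour 2). The latest of these is hour 12, so floral arrangement runs hour 12 to 12 + 6 = hour 18.
For lighting stringing: floral arrangement (finishes hour 18, plus 1-hour gap → hour 19); table placement (finishes hour 2). Taking the maximum gives a start of hour 19, and it finishes at 19 + 2 = hour 21.
Place-card layout needs all of lighting stringing (finishes hour 21); table placement (finishes hour 2); floral arrangement (finishes hour 18). That puts its earliest start at hour 21; it finishes at 21 + 1 = hour 22.
The final walkthrough cannot start until place-card layout (finishes hour 22, plus 3-hour gap → hour 25); linen setting (finishes hour 9). The controlling bound is hour 25, so the final walkthrough finishes at 25 + 6 = hour 31.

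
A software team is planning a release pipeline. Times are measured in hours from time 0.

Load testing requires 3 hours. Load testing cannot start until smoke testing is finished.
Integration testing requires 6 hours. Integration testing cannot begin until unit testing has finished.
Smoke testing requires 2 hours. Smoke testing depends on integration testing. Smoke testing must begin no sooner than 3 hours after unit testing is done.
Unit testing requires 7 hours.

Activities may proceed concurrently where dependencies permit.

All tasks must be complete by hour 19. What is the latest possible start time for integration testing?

To finish by hour 19, load testing (duration 3) must start no later than hour 16.
Since load testing (must start by hour 16) depends on it, smoke testing must finish by hour 16. Backing off its 2-hour duration gives a latest start of hour 14.
Integration testing has to be done before smoke testing (must start by hour 14). That means finishing by hour 14, i.e. starting by 14 − 6 = hour 8.

8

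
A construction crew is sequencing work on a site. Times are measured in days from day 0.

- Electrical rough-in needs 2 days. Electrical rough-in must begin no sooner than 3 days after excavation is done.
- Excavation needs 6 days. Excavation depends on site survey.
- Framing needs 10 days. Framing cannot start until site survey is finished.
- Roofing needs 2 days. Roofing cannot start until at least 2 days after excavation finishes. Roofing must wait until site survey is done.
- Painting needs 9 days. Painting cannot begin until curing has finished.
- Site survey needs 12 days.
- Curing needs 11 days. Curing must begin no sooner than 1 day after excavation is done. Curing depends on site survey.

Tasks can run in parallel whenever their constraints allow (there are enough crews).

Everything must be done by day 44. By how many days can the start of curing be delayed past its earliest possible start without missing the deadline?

Nothing blocks site survey, so it runs from day 0 to day 12.
Excavation cannot begin until site survey (finishes day 12). It runs from day 12 to 12 + 6 = day 18.
Curing cannot start until excavation (finishes day 18, plus 1-day gap → day 19); site survey (finishes day 12). The controlling bound is day 19, so curing finishes at 19 + 11 = day 30.

Working backward from the deadline:
Painting must finish by day 44; it takes 9 days, so it must start by 44 − 9 = day 35.
Since painting (must start by day 35) depends on it, curing must finish by day 35. Backing off its 11-day duration gives a latest start of day 24.
So curing can start as early as day 19 and as late as day 24, giving 24 − 19 = 5 days of slack.

5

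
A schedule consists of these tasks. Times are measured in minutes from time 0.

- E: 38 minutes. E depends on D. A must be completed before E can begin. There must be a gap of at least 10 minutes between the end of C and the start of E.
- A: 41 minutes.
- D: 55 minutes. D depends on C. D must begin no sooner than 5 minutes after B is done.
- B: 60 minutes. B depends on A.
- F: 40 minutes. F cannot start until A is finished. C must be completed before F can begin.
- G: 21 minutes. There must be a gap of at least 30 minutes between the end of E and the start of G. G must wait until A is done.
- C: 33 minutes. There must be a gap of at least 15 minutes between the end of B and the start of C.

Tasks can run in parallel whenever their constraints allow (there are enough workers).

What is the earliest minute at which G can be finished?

A has no prerequisites, so it starts at minute 0 and finishes at minute 41.
After A (finishes minute 41), B can start at minute 41 and finishes at minute 101.
C cannot begin until B (finishes minute 101, plus 15-minute gap → minute 116). It runs from minute 116 to 116 + 33 = minute 149.
D cannot start until C (finishes minute 149); B (finishes minute 101, plus 5-minute gap → minute 106). The controlling bound is minute 149, so D finishes at 149 + 55 = minute 204.
E needs all of D (finishes minute 204); A (finishes minute 41); C (finishes minute 149, plus 10-minute gap → minute 159). That puts its earliest start at minute 204; it finishes at 204 + 38 = minute 242.
G cannot start until E (finishes minute 242, plus 30-minute gap → minute 272); A (finishes minute 41). The controlling bound is minute 272, so G finishes at 272 + 21 = minute 293.

293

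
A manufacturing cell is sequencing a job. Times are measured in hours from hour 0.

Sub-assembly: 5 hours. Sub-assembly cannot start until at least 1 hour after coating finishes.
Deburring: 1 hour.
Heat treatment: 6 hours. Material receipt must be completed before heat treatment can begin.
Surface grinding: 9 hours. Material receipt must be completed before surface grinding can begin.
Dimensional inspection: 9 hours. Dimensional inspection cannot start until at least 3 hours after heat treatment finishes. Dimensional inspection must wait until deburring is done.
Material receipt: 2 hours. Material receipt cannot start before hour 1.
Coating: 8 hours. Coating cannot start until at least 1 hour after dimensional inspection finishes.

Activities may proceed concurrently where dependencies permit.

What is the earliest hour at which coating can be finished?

30

Nothing blocks deburring, so it runs from hour 0 to hour 1.
Material receipt waits on its own release at hour 1, so it starts at hour 1 and finishes at 1 + 2 = hour 3.
Heat treatment cannot begin until material receipt (finishes hour 3). It runs from hour 3 to 3 + 6 = hour 9.
Dimensional inspection cannot start until heat treatment (finishes hour 9, plus 3-hour gap → hour 12); deburring (finishes hour 1). The controlling bound is hour 12, so dimensional inspection finishes at 12 + 9 = hour 21.
Coating cannot begin until dimensional inspection (finishes hour 21, plus 1-hour gap → hour 22). It runs from hour 22 to 22 + 8 = hour 30.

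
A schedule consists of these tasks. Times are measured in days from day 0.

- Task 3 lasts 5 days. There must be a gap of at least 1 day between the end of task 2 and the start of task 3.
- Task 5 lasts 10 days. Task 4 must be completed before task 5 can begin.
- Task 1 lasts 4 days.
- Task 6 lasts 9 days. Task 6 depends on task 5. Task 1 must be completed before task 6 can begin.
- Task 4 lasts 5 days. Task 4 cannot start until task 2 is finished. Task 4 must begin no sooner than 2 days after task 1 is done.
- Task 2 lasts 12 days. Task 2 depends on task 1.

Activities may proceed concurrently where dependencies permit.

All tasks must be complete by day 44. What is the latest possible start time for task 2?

8

To finish by day 44, task 3 (duration 5) must start no later than day 39.
Task 6 has no dependents, so it just needs to finish by day 44. Starting by 44 − 9 = day 35 achieves that.
Since task 6 (must start by day 35) depends on it, task 5 must finish by day 35. Backing off its 10-day duration gives a latest start of day 25.
Task 4 feeds into task 5 (must start by day 25); so task 4 must finish by day 25 and therefore start by day 20.
Task 2 must finish in time for task 3 (must start by day 39, minus 1-day gap → day 38); task 4 (must start by day 20). The tightest is day 20, so task 2 must start by 20 − 12 = day 8.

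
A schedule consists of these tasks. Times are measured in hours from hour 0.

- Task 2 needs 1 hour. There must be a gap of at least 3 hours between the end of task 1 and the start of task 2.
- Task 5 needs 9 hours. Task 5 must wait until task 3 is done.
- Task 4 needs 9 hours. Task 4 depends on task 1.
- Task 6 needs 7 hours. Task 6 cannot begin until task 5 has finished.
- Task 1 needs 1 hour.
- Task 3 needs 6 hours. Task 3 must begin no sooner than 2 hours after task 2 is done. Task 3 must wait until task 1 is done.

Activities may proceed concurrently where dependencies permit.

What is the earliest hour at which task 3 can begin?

Task 1 can start immediately at hour 0; it finishes at hour 1.
Task 2 waits on task 1 (finishes hour 1, plus 3-hour gap → hour 4), so it starts at hour 4 and finishes at 4 + 1 = hour 5.
Task 3 waits on task 2 (finishes hour 5, plus 2-hour gap → hour 7); task 1 (finishes hour 1). The latest of these is hour 7, which is the earliest task 3 can start.

7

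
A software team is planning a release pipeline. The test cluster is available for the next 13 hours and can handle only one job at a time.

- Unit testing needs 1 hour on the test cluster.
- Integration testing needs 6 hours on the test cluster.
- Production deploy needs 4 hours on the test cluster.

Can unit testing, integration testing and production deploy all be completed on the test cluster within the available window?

Running back to back, the jobs need 1 + 6 + 4 = 11 hours on the test cluster.
Since 11 ≤ 13, they fit within the window.

Yes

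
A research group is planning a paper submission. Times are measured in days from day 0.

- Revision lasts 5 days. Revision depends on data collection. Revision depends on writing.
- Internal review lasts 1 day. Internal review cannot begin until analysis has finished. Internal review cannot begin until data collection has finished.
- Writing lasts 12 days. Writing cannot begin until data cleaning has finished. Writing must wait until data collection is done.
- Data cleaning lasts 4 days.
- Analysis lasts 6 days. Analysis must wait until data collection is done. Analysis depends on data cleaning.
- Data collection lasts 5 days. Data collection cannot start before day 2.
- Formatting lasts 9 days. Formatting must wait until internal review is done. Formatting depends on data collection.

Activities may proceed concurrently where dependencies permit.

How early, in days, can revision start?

19

Data cleaning can start immediately at day 0; it finishes at day 4.
Data collection cannot begin until its own release at day 2. It runs from day 2 to 2 + 5 = day 7.
Writing has to wait for data cleaning (finishes day 4); data collection (finishes day 7). The latest of these is day 7, so writing runs day 7 to 7 + 12 = day 19.
Revision waits on data collection (finishes day 7); writing (finishes day 19). The latest of these is day 19, which is the earliest revision can start.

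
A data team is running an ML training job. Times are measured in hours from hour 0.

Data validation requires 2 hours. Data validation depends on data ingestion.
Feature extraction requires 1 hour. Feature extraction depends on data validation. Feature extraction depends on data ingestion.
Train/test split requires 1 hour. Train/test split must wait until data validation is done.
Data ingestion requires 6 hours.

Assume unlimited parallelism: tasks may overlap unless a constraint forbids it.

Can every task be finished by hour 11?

Data ingestion has no prerequisites, so it starts at hour 0 and finishes at hour 6.
Data validation waits on data ingestion (finishes hour 6), so it starts at hour 6 and finishes at 6 + 2 = hour 8.
Train/test split cannot begin until data validation (finishes hour 8). It runs from hour 8 to 8 + 1 = hour 9.
Feature extraction needs all of data validation (finishes hour 8); data ingestion (finishes hour 6). That puts its earliest start at hour 8; it finishes at 8 + 1 = hour 9.
Every task is finished by hour 9, which is no later than the deadline of 11, so the schedule is feasible.

Yes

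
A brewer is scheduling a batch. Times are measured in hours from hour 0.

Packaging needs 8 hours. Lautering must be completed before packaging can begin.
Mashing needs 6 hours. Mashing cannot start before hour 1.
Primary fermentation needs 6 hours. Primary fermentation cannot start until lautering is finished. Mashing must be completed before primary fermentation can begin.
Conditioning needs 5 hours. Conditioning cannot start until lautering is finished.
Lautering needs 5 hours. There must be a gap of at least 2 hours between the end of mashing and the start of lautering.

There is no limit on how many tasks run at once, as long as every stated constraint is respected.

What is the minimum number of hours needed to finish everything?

22

Mashing cannot begin until its own release at hour 1. It runs from hour 1 to 1 + 6 = hour 7.
Lautering cannot begin until mashing (finishes hour 7, plus 2-hour gap → hour 9). It runs from hour 9 to 9 + 5 = hour 14.
After lautering (finishes hour 14), packaging can start at hour 14 and finishes at hour 22.
After lautering (finishes hour 14), conditioning can start at hour 14 and finishes at hour 19.
Primary fermentation needs all of lautering (finishes hour 14); mashing (finishes hour 7). That puts its earliest start at hour 14; it finishes at 14 + 6 = hour 20.
All tasks are finished once the last one completes. Finish times: Mashing at 7, Lautering at 14, Primary fermentation at 20, Conditioning at 19, Packaging at 22. The latest is hour 22.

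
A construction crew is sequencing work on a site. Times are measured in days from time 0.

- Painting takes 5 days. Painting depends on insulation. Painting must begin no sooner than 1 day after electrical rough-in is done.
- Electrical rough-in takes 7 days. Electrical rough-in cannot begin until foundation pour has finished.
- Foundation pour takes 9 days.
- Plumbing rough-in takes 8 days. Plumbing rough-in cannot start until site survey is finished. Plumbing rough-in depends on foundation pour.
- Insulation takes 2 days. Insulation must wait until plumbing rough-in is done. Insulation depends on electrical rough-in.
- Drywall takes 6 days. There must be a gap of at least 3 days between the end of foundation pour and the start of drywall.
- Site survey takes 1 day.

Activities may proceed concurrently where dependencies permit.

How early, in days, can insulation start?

Foundation pour can start immediately at day 0; it finishes at day 9.
Electrical rough-in waits on foundation pour (finishes day 9), so it starts at day 9 and finishes at 9 + 7 = day 16.
Nothing blocks site survey, so it runs from day 0 to day 1.
Plumbing rough-in has to wait for site survey (finishes day 1); foundation pour (finishes day 9). The latest of these is day 9, so plumbing rough-in runs day 9 to 9 + 8 = day 17.
Insulation waits on plumbing rough-in (finishes day 17); electrical rough-in (finishes day 16). The latest of these is day 17, which is the earliest insulation can start.

17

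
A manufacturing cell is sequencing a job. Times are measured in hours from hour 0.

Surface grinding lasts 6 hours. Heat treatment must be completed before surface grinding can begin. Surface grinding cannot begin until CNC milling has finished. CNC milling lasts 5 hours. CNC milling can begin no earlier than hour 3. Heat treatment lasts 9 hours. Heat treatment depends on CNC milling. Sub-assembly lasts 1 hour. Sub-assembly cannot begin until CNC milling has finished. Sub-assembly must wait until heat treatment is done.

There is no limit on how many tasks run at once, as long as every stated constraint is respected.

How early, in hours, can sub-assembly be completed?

After its own release at hour 3, CNC milling can start at hour 3 and finishes at hour 8.
Heat treatment waits on CNC milling (finishes hour 8), so it starts at hour 8 and finishes at 8 + 9 = hour 17.
Sub-assembly has to wait for CNC milling (finishes hour 8); heat treatment (finishes hour 17). The latest of these is hour 17, so sub-assembly runs hour 17 to 17 + 1 = hour 18.

18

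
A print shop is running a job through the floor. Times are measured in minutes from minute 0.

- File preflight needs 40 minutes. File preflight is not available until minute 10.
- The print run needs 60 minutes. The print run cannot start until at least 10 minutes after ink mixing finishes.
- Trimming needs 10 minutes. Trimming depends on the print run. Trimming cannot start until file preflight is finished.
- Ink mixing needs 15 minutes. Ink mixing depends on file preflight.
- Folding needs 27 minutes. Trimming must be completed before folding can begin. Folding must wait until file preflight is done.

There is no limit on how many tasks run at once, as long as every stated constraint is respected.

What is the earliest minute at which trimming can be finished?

File preflight cannot begin until its own release at minute 10. It runs from minute 10 to 10 + 40 = minute 50.
Ink mixing cannot begin until file preflight (finishes minute 50). It runs from minute 50 to 50 + 15 = minute 65.
The print run cannot begin until ink mixing (finishes minute 65, plus 10-minute gap → minute 75). It runs from minute 75 to 75 + 60 = minute 135.
For trimming: the print run (finishes minute 135); file preflight (finishes minute 50). Taking the maximum gives a start of minute 135, and it finishes at 135 + 10 = minute 145.

145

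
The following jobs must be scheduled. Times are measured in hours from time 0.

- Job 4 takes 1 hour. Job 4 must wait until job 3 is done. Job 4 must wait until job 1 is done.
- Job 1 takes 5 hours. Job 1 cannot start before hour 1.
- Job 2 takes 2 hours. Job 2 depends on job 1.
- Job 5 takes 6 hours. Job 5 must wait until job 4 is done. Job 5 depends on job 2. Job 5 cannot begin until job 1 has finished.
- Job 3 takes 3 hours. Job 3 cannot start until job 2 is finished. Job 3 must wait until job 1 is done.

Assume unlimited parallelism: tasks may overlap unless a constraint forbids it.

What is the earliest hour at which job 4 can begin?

Job 1 waits on its own release at hour 1, so it starts at hour 1 and finishes at 1 + 5 = hour 6.
Job 2 waits on job 1 (finishes hour 6), so it starts at hour 6 and finishes at 6 + 2 = hour 8.
For job 3: job 2 (finishes hour 8); job 1 (finishes hour 6). Taking the maximum gives a start of hour 8, and it finishes at 8 + 3 = hour 11.
Job 4 waits on job 3 (finishes hour 11); job 1 (finishes hour 6). The latest of these is hour 11, which is the earliest job 4 can start.

11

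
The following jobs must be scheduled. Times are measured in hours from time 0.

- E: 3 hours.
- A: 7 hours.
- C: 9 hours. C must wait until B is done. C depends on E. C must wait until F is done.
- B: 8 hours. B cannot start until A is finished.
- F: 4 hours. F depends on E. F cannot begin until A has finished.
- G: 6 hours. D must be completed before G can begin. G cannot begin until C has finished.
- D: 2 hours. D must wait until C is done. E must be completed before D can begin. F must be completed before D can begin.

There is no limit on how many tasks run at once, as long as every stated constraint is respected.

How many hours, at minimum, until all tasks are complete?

32

E has no prerequisites, so it starts at hour 0 and finishes at hour 3.
A has no prerequisites, so it starts at hour 0 and finishes at hour 7.
F has to wait for E (finishes hour 3); A (finishes hour 7). The latest of these is hour 7, so F runs hour 7 to 7 + 4 = hour 11.
B cannot begin until A (finishes hour 7). It runs from hour 7 to 7 + 8 = hour 15.
C needs all of B (finishes hour 15); E (finishes hour 3); F (finishes hour 11). That puts its earliest start at hour 15; it finishes at 15 + 9 = hour 24.
D cannot start until C (finishes hour 24); E (finishes hour 3); F (finishes hour 11). The controlling bound is hour 24, so D finishes at 24 + 2 = hour 26.
G needs all of D (finishes hour 26); C (finishes hour 24). That puts its earliest start at hour 26; it finishes at 26 + 6 = hour 32.
All tasks are finished once the last one completes. Finish times: A at 7, B at 15, C at 24, D at 26, E at 3, F at 11, G at 32. The latest is hour 32.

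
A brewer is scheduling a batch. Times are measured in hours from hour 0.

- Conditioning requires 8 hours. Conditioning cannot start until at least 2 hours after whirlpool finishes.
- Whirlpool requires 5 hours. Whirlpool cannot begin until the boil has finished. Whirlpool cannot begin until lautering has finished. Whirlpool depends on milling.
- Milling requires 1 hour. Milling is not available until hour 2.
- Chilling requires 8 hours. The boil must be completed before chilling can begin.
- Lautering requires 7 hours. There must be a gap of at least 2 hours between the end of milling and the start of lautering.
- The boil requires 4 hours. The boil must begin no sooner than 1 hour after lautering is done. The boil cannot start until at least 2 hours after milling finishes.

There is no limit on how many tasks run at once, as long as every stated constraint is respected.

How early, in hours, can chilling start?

17

Milling cannot begin until its own release at hour 2. It runs from hour 2 to 2 + 1 = hour 3.
Lautering cannot begin until milling (finishes hour 3, plus 2-hour gap → hour 5). It runs from hour 5 to 5 + 7 = hour 12.
The boil needs all of lautering (finishes hour 12, plus 1-hour gap → hour 13); milling (finishes hour 3, plus 2-hour gap → hour 5). That puts its earliest start at hour 13; it finishes at 13 + 4 = hour 17.
Chilling waits on the boil (finishes hour 17), so the earliest it can start is hour 17.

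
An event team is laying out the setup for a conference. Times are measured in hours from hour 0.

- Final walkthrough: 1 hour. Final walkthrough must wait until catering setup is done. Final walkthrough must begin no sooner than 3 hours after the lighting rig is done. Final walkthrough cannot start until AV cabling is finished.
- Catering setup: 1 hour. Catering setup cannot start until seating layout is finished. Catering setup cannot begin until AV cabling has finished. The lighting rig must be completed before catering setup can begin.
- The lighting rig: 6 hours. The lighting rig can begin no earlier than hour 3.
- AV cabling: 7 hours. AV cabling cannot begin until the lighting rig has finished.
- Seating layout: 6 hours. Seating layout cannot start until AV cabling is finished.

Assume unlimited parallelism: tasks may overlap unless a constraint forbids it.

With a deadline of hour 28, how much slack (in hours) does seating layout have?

The lighting rig cannot begin until its own release at hour 3. It runs from hour 3 to 3 + 6 = hour 9.
After the lighting rig (finishes hour 9), AV cabling can start at hour 9 and finishes at hour 16.
After AV cabling (finishes hour 16), seating layout can start at hour 16 and finishes at hour 22.

Working backward from the deadline:
Final walkthrough must finish by hour 28; it takes 1 hour, so it must start by 28 − 1 = hour 27.
Catering setup must finish before final walkthrough (must start by hour 27). With a 1-hour duration, catering setup must start by 27 − 1 = hour 26.
Seating layout must finish before catering setup (must start by hour 26). With a 6-hour duration, seating layout must start by 26 − 6 = hour 20.
So seating layout can start as early as hour 16 and as late as hour 20, giving 20 − 16 = 4 hours of slack.

4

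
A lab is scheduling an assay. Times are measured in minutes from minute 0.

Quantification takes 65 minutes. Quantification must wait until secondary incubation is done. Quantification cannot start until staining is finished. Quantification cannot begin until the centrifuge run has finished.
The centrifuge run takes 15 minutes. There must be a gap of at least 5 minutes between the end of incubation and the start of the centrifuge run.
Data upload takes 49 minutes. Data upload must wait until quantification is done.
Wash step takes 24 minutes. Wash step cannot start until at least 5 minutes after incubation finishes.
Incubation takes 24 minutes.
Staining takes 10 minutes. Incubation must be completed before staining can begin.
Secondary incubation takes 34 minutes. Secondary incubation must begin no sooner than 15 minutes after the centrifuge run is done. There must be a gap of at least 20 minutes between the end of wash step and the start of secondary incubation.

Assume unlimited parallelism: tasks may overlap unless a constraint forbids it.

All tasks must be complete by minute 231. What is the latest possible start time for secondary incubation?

Data upload must finish by minute 231; it takes 49 minutes, so it must start by 231 − 49 = minute 182.
Since data upload (must start by minute 182) depends on it, quantification must finish by minute 182. Backing off its 65-minute duration gives a latest start of minute 117.
Secondary incubation feeds into quantification (must start by minute 117); so secondary incubation must finish by minute 117 and therefore start by minute 83.

83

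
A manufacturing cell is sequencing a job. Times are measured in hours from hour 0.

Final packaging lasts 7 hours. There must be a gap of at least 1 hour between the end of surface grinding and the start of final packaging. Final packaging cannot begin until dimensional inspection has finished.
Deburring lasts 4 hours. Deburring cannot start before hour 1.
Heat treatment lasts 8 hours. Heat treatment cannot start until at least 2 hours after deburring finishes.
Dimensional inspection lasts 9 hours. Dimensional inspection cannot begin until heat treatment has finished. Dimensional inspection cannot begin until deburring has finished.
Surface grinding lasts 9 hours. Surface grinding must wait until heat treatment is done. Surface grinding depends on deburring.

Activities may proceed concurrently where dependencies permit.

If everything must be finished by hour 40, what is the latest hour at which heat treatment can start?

Final packaging has no dependents, so it just needs to finish by hour 40. Starting by 40 − 7 = hour 33 achieves that.
Surface grinding must finish before final packaging (must start by hour 33, minus 1-hour gap → hour 32). With a 9-hour duration, surface grinding must start by 32 − 9 = hour 23.
Dimensional inspection has to be done before final packaging (must start by hour 33). That means finishing by hour 33, i.e. starting by 33 − 9 = hour 24.
Heat treatment has several dependents: surface grinding (must start by hour 23); dimensional inspection (must start by hour 24). The earliest of those limits is hour 23, so heat treatment must start by 23 − 8 = hour 15.

15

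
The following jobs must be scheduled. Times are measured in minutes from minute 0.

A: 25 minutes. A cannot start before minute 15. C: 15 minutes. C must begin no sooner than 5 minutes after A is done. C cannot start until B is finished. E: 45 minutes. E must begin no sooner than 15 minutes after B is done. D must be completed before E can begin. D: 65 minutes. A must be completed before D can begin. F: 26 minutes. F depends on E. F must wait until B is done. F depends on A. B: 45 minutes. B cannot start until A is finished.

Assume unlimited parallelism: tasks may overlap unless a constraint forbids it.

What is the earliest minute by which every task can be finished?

176

After its own release at minute 15, A can start at minute 15 and finishes at minute 40.
After A (finishes minute 40), D can start at minute 40 and finishes at minute 105.
B waits on A (finishes minute 40), so it starts at minute 40 and finishes at 40 + 45 = minute 85.
For E: B (finishes minute 85, plus 15-minute gap → minute 100); D (finishes minute 105). Taking the maximum gives a start of minute 105, and it finishes at 105 + 45 = minute 150.
F needs all of E (finishes minute 150); B (finishes minute 85); A (finishes minute 40). That puts its earliest start at minute 150; it finishes at 150 + 26 = minute 176.
For C: A (finishes minute 40, plus 5-minute gap → minute 45); B (finishes minute 85). Taking the maximum gives a start of minute 85, and it finishes at 85 + 15 = minute 100.
All tasks are finished once the last one completes. Finish times: A at 40, B at 85, C at 100, D at 105, E at 150, F at 176. The latest is minute 176.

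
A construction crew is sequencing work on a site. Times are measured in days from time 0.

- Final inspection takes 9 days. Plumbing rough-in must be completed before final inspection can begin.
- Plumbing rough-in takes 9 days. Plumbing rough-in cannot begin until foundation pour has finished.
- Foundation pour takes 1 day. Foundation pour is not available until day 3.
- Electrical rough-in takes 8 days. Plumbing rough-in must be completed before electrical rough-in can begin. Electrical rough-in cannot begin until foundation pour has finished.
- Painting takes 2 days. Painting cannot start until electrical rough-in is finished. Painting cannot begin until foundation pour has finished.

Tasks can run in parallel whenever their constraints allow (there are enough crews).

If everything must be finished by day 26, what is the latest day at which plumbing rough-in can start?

Painting must finish by day 26; it takes 2 days, so it must start by 26 − 2 = day 24.
Electrical rough-in has to be done before painting (must start by day 24). That means finishing by day 24, i.e. starting by 24 − 8 = day 16.
Nothing follows final inspection; the deadline of day 26 is its only limit. It must start by 26 − 9 = day 17.
Plumbing rough-in has several dependents: electrical rough-in (must start by day 16); final inspection (must start by day 17). The earliest of those limits is day 16, so plumbing rough-in must start by 16 − 9 = day 7.

7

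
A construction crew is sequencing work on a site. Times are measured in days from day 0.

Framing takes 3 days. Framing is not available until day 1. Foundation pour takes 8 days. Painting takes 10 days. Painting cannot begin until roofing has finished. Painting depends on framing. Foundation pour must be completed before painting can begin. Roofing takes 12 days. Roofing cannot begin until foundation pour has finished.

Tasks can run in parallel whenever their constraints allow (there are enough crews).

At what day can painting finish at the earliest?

30

Framing cannot begin until its own release at day 1. It runs from day 1 to 1 + 3 = day 4.
Foundation pour has no prerequisites, so it starts at day 0 and finishes at day 8.
Roofing waits on foundation pour (finishes day 8), so it starts at day 8 and finishes at 8 + 12 = day 20.
Painting cannot start until roofing (finishes day 20); framing (finishes day 4); foundation pour (finishes day 8). The controlling bound is day 20, so painting finishes at 20 + 10 = day 30.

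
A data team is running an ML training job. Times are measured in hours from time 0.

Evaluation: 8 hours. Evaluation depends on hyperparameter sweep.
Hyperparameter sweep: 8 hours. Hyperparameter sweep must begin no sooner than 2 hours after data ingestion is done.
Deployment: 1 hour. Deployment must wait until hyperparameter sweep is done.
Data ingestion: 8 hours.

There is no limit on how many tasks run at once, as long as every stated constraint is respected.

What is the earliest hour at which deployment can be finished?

Data ingestion has no prerequisites, so it starts at hour 0 and finishes at hour 8.
Hyperparameter sweep waits on data ingestion (finishes hour 8, plus 2-hour gap → hour 10), so it starts at hour 10 and finishes at 10 + 8 = hour 18.
Deployment waits on hyperparameter sweep (finishes hour 18), so it starts at hour 18 and finishes at 18 + 1 = hour 19.

19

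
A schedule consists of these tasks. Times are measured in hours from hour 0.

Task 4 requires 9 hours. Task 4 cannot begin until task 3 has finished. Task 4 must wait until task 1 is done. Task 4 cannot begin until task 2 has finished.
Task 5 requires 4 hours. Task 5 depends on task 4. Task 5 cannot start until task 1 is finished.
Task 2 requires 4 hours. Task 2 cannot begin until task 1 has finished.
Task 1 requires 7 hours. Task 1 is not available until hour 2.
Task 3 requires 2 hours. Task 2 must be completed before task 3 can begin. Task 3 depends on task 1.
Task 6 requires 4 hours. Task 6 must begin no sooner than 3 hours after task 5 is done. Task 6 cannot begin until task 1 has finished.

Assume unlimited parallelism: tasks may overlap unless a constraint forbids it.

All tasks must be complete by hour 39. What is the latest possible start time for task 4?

Nothing follows task 6; the deadline of hour 39 is its only limit. It must start by 39 − 4 = hour 35.
Task 5 has to be done before task 6 (must start by hour 35, minus 3-hour gap → hour 32). That means finishing by hour 32, i.e. starting by 32 − 4 = hour 28.
Task 4 feeds into task 5 (must start by hour 28); so task 4 must finish by hour 28 and therefore start by hour 19.

19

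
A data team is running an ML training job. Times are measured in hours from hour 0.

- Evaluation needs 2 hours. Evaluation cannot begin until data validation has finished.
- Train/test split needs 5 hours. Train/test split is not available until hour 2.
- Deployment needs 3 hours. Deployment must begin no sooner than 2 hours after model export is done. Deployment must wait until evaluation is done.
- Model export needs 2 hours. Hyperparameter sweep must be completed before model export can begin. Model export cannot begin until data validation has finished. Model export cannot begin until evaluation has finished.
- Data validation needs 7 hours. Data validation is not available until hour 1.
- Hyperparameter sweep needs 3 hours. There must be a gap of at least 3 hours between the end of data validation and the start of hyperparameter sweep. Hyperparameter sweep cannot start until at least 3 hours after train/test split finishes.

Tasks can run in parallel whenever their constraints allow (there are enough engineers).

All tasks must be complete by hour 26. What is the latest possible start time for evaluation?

Deployment has no dependents, so it just needs to finish by hour 26. Starting by 26 − 3 = hour 23 achieves that.
Model export has to be done before deployment (must start by hour 23, minus 2-hour gap → hour 21). That means finishing by hour 21, i.e. starting by 21 − 2 = hour 19.
For evaluation: model export (must start by hour 19); deployment (must start by hour 23). The most restrictive is hour 19; with a 2-hour duration, evaluation must start by hour 17.

17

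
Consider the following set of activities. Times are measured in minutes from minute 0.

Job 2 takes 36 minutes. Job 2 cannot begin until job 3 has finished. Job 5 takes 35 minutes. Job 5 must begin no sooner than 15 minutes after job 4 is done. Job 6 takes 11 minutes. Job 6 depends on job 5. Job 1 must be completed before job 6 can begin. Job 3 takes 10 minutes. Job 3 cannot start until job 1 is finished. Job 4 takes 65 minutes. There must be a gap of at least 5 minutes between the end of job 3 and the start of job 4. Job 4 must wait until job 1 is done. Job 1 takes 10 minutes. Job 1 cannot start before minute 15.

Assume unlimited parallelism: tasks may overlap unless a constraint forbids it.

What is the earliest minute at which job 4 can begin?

Job 1 cannot begin until its own release at minute 15. It runs from minute 15 to 15 + 10 = minute 25.
Job 3 cannot begin until job 1 (finishes minute 25). It runs from minute 25 to 25 + 10 = minute 35.
Job 4 waits on job 3 (finishes minute 35, plus 5-minute gap → minute 40); job 1 (finishes minute 25). The latest of these is minute 40, which is the earliest job 4 can start.

40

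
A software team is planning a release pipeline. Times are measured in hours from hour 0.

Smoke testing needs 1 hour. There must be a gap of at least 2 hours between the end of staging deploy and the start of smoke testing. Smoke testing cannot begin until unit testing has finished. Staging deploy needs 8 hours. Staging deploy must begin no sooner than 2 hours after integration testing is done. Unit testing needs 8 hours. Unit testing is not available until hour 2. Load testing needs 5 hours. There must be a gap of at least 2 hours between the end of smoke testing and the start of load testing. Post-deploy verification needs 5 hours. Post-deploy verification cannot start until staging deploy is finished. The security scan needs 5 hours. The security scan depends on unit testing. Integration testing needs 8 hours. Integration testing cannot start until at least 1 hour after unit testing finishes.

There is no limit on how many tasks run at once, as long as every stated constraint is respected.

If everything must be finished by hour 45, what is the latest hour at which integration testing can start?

17

To finish by hour 45, load testing (duration 5) must start no later than hour 40.
Smoke testing feeds into load testing (must start by hour 40, minus 2-hour gap → hour 38); so smoke testing must finish by hour 38 and therefore start by hour 37.
Nothing follows post-deploy verification; the deadline of hour 45 is its only limit. It must start by 45 − 5 = hour 40.
Staging deploy has several dependents: smoke testing (must start by hour 37, minus 2-hour gap → hour 35); post-deploy verification (must start by hour 40). The earliest of those limits is hour 35, so staging deploy must start by 35 − 8 = hour 27.
Integration testing has to be done before staging deploy (must start by hour 27, minus 2-hour gap → hour 25). That means finishing by hour 25, i.e. starting by 25 − 8 = hour 17.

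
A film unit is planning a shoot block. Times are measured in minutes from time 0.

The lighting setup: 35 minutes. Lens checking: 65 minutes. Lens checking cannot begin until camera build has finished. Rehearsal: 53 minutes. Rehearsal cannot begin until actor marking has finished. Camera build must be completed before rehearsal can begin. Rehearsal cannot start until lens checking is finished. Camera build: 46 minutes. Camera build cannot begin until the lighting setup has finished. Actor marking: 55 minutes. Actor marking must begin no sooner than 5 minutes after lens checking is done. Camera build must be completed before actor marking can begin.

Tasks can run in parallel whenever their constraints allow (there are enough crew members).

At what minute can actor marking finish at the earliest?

Nothing blocks the lighting setup, so it runs from minute 0 to minute 35.
Camera build cannot begin until the lighting setup (finishes minute 35). It runs from minute 35 to 35 + 46 = minute 81.
After camera build (finishes minute 81), lens checking can start at minute 81 and finishes at minute 146.
For actor marking: lens checking (finishes minute 146, plus 5-minute gap → minute 151); camera build (finishes minute 81). Taking the maximum gives a start of minute 151, and it finishes at 151 + 55 = minute 206.

206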